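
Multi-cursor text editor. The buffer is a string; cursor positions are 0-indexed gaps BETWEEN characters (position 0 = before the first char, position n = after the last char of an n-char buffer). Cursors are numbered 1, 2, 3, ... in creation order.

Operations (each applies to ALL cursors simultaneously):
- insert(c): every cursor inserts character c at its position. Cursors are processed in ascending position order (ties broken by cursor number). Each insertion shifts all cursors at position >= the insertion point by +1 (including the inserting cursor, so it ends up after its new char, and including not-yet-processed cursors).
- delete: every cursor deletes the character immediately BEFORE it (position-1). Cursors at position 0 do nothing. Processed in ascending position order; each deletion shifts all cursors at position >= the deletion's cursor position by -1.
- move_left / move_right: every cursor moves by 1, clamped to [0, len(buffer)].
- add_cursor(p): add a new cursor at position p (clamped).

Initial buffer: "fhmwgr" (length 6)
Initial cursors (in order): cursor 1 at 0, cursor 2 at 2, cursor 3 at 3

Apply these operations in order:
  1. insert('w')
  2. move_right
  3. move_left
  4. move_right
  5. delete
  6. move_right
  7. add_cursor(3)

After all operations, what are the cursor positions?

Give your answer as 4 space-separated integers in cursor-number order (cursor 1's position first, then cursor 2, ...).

Answer: 2 4 5 3

Derivation:
After op 1 (insert('w')): buffer="wfhwmwwgr" (len 9), cursors c1@1 c2@4 c3@6, authorship 1..2.3...
After op 2 (move_right): buffer="wfhwmwwgr" (len 9), cursors c1@2 c2@5 c3@7, authorship 1..2.3...
After op 3 (move_left): buffer="wfhwmwwgr" (len 9), cursors c1@1 c2@4 c3@6, authorship 1..2.3...
After op 4 (move_right): buffer="wfhwmwwgr" (len 9), cursors c1@2 c2@5 c3@7, authorship 1..2.3...
After op 5 (delete): buffer="whwwgr" (len 6), cursors c1@1 c2@3 c3@4, authorship 1.23..
After op 6 (move_right): buffer="whwwgr" (len 6), cursors c1@2 c2@4 c3@5, authorship 1.23..
After op 7 (add_cursor(3)): buffer="whwwgr" (len 6), cursors c1@2 c4@3 c2@4 c3@5, authorship 1.23..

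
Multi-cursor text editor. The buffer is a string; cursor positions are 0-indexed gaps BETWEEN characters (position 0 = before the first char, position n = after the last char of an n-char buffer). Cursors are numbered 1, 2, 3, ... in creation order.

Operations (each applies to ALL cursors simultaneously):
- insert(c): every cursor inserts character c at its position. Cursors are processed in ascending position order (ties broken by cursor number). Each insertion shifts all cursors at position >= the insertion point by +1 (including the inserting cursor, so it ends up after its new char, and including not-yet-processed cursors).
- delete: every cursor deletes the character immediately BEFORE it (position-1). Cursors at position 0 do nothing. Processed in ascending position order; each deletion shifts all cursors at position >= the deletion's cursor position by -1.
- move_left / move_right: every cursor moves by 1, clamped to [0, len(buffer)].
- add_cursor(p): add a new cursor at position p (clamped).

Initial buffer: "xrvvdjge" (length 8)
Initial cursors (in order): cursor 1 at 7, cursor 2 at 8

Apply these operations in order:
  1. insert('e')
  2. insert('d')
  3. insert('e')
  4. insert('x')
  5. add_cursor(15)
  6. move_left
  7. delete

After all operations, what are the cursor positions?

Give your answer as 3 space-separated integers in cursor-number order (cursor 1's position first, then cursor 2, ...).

After op 1 (insert('e')): buffer="xrvvdjgeee" (len 10), cursors c1@8 c2@10, authorship .......1.2
After op 2 (insert('d')): buffer="xrvvdjgedeed" (len 12), cursors c1@9 c2@12, authorship .......11.22
After op 3 (insert('e')): buffer="xrvvdjgedeeede" (len 14), cursors c1@10 c2@14, authorship .......111.222
After op 4 (insert('x')): buffer="xrvvdjgedexeedex" (len 16), cursors c1@11 c2@16, authorship .......1111.2222
After op 5 (add_cursor(15)): buffer="xrvvdjgedexeedex" (len 16), cursors c1@11 c3@15 c2@16, authorship .......1111.2222
After op 6 (move_left): buffer="xrvvdjgedexeedex" (len 16), cursors c1@10 c3@14 c2@15, authorship .......1111.2222
After op 7 (delete): buffer="xrvvdjgedxeex" (len 13), cursors c1@9 c2@12 c3@12, authorship .......111.22

Answer: 9 12 12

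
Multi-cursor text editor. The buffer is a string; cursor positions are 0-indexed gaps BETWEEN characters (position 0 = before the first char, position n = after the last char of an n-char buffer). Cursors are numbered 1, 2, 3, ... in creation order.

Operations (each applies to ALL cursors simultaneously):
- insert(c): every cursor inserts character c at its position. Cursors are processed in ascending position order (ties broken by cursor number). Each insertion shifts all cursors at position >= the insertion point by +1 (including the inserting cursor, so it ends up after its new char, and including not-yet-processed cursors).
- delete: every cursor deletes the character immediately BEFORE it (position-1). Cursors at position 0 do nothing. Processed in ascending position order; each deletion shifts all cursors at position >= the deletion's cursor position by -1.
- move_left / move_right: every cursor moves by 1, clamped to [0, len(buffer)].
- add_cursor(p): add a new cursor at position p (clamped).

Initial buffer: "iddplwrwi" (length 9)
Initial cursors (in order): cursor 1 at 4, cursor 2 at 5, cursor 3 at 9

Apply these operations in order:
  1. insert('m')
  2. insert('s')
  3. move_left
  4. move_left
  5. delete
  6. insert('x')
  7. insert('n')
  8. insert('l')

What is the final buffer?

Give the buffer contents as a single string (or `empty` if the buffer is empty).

Answer: iddxnlmsxnlmswrwxnlms

Derivation:
After op 1 (insert('m')): buffer="iddpmlmwrwim" (len 12), cursors c1@5 c2@7 c3@12, authorship ....1.2....3
After op 2 (insert('s')): buffer="iddpmslmswrwims" (len 15), cursors c1@6 c2@9 c3@15, authorship ....11.22....33
After op 3 (move_left): buffer="iddpmslmswrwims" (len 15), cursors c1@5 c2@8 c3@14, authorship ....11.22....33
After op 4 (move_left): buffer="iddpmslmswrwims" (len 15), cursors c1@4 c2@7 c3@13, authorship ....11.22....33
After op 5 (delete): buffer="iddmsmswrwms" (len 12), cursors c1@3 c2@5 c3@10, authorship ...1122...33
After op 6 (insert('x')): buffer="iddxmsxmswrwxms" (len 15), cursors c1@4 c2@7 c3@13, authorship ...111222...333
After op 7 (insert('n')): buffer="iddxnmsxnmswrwxnms" (len 18), cursors c1@5 c2@9 c3@16, authorship ...11112222...3333
After op 8 (insert('l')): buffer="iddxnlmsxnlmswrwxnlms" (len 21), cursors c1@6 c2@11 c3@19, authorship ...1111122222...33333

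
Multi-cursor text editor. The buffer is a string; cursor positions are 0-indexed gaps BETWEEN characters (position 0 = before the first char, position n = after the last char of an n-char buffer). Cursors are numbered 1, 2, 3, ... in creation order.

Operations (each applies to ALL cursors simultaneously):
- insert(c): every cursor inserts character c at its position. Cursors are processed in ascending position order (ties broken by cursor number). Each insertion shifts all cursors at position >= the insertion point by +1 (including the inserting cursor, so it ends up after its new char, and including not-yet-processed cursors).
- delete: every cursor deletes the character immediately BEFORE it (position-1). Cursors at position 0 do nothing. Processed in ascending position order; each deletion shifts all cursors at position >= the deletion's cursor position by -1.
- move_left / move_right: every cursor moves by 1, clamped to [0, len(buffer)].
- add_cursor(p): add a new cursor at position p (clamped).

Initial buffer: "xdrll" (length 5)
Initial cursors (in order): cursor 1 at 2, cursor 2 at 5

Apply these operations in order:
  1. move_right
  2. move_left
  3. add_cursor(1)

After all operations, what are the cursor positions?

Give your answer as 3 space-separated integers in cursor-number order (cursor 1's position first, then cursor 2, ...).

Answer: 2 4 1

Derivation:
After op 1 (move_right): buffer="xdrll" (len 5), cursors c1@3 c2@5, authorship .....
After op 2 (move_left): buffer="xdrll" (len 5), cursors c1@2 c2@4, authorship .....
After op 3 (add_cursor(1)): buffer="xdrll" (len 5), cursors c3@1 c1@2 c2@4, authorship .....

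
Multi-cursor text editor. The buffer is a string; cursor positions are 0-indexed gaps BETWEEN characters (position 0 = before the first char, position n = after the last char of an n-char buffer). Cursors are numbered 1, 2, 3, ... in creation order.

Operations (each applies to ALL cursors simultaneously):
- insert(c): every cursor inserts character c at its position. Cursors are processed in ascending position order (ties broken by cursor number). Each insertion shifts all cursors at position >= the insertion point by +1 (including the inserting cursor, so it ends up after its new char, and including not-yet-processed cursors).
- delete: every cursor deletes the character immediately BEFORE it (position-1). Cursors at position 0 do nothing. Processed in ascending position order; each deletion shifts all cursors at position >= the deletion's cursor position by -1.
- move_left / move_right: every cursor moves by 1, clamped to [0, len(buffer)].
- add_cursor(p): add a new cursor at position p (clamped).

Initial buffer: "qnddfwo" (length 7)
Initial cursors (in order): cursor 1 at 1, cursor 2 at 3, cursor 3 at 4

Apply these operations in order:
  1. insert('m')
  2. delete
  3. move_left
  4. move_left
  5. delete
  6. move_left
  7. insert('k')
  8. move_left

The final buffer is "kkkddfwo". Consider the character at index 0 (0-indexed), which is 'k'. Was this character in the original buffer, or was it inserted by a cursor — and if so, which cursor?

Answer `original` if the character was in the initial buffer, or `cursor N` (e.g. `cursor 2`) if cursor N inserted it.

Answer: cursor 1

Derivation:
After op 1 (insert('m')): buffer="qmndmdmfwo" (len 10), cursors c1@2 c2@5 c3@7, authorship .1..2.3...
After op 2 (delete): buffer="qnddfwo" (len 7), cursors c1@1 c2@3 c3@4, authorship .......
After op 3 (move_left): buffer="qnddfwo" (len 7), cursors c1@0 c2@2 c3@3, authorship .......
After op 4 (move_left): buffer="qnddfwo" (len 7), cursors c1@0 c2@1 c3@2, authorship .......
After op 5 (delete): buffer="ddfwo" (len 5), cursors c1@0 c2@0 c3@0, authorship .....
After op 6 (move_left): buffer="ddfwo" (len 5), cursors c1@0 c2@0 c3@0, authorship .....
After op 7 (insert('k')): buffer="kkkddfwo" (len 8), cursors c1@3 c2@3 c3@3, authorship 123.....
After op 8 (move_left): buffer="kkkddfwo" (len 8), cursors c1@2 c2@2 c3@2, authorship 123.....
Authorship (.=original, N=cursor N): 1 2 3 . . . . .
Index 0: author = 1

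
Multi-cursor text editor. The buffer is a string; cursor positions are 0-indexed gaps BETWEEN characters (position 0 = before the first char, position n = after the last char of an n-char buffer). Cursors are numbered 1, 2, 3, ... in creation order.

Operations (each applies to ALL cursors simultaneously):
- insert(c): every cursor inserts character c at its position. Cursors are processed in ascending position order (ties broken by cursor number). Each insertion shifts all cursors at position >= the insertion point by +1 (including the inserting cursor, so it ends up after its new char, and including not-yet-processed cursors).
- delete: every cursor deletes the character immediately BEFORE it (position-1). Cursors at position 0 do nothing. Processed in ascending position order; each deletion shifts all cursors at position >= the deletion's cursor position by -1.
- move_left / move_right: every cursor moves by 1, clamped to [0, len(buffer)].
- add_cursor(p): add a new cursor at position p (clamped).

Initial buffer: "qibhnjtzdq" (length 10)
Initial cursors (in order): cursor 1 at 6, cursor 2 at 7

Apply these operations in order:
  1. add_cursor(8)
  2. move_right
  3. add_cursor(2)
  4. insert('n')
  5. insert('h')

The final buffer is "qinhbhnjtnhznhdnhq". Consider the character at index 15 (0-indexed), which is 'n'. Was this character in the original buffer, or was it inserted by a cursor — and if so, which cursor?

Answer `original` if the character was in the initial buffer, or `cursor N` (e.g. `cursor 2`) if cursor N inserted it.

Answer: cursor 3

Derivation:
After op 1 (add_cursor(8)): buffer="qibhnjtzdq" (len 10), cursors c1@6 c2@7 c3@8, authorship ..........
After op 2 (move_right): buffer="qibhnjtzdq" (len 10), cursors c1@7 c2@8 c3@9, authorship ..........
After op 3 (add_cursor(2)): buffer="qibhnjtzdq" (len 10), cursors c4@2 c1@7 c2@8 c3@9, authorship ..........
After op 4 (insert('n')): buffer="qinbhnjtnzndnq" (len 14), cursors c4@3 c1@9 c2@11 c3@13, authorship ..4.....1.2.3.
After op 5 (insert('h')): buffer="qinhbhnjtnhznhdnhq" (len 18), cursors c4@4 c1@11 c2@14 c3@17, authorship ..44.....11.22.33.
Authorship (.=original, N=cursor N): . . 4 4 . . . . . 1 1 . 2 2 . 3 3 .
Index 15: author = 3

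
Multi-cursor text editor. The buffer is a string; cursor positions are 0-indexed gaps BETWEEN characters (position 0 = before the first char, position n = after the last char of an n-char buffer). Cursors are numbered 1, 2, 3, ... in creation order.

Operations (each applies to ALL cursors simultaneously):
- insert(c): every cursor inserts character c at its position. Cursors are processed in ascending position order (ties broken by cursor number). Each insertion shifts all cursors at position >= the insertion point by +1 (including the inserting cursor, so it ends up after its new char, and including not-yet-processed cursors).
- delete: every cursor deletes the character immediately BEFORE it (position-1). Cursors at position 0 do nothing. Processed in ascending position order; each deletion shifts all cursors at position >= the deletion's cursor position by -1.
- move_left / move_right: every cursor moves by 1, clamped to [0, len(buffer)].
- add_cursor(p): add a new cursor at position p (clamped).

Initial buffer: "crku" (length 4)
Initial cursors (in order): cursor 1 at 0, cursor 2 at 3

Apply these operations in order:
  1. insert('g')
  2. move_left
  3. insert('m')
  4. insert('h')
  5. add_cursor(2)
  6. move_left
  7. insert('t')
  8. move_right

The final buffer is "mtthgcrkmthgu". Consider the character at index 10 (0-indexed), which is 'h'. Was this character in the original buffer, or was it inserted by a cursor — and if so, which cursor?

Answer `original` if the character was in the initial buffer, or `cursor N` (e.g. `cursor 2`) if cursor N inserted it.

After op 1 (insert('g')): buffer="gcrkgu" (len 6), cursors c1@1 c2@5, authorship 1...2.
After op 2 (move_left): buffer="gcrkgu" (len 6), cursors c1@0 c2@4, authorship 1...2.
After op 3 (insert('m')): buffer="mgcrkmgu" (len 8), cursors c1@1 c2@6, authorship 11...22.
After op 4 (insert('h')): buffer="mhgcrkmhgu" (len 10), cursors c1@2 c2@8, authorship 111...222.
After op 5 (add_cursor(2)): buffer="mhgcrkmhgu" (len 10), cursors c1@2 c3@2 c2@8, authorship 111...222.
After op 6 (move_left): buffer="mhgcrkmhgu" (len 10), cursors c1@1 c3@1 c2@7, authorship 111...222.
After op 7 (insert('t')): buffer="mtthgcrkmthgu" (len 13), cursors c1@3 c3@3 c2@10, authorship 11311...2222.
After op 8 (move_right): buffer="mtthgcrkmthgu" (len 13), cursors c1@4 c3@4 c2@11, authorship 11311...2222.
Authorship (.=original, N=cursor N): 1 1 3 1 1 . . . 2 2 2 2 .
Index 10: author = 2

Answer: cursor 2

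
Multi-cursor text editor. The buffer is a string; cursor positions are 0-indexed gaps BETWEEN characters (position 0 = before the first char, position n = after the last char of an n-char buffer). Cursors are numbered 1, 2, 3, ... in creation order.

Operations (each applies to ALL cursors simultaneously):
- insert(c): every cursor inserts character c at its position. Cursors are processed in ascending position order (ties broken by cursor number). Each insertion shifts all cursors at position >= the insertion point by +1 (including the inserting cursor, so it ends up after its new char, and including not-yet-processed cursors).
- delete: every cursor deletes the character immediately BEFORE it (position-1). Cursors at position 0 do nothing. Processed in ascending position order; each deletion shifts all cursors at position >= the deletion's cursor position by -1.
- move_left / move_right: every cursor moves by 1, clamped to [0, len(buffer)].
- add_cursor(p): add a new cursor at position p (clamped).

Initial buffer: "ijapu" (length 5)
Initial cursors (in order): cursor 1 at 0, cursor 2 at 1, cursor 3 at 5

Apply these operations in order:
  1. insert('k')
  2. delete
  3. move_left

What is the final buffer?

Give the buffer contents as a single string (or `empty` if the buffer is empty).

After op 1 (insert('k')): buffer="kikjapuk" (len 8), cursors c1@1 c2@3 c3@8, authorship 1.2....3
After op 2 (delete): buffer="ijapu" (len 5), cursors c1@0 c2@1 c3@5, authorship .....
After op 3 (move_left): buffer="ijapu" (len 5), cursors c1@0 c2@0 c3@4, authorship .....

Answer: ijapu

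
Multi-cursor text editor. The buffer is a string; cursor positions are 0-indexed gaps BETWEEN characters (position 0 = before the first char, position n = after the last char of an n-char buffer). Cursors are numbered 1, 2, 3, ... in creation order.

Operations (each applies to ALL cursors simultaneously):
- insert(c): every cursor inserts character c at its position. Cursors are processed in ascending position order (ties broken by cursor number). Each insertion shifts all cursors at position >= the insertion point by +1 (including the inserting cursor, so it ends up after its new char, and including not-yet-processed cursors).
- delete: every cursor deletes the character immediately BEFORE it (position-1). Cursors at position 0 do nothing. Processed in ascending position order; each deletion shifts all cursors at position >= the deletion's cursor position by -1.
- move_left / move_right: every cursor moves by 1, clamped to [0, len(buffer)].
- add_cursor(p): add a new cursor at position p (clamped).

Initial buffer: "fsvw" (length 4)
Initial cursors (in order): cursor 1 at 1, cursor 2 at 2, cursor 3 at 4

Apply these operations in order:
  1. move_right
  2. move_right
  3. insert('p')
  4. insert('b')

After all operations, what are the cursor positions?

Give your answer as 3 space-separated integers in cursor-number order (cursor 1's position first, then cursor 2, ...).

After op 1 (move_right): buffer="fsvw" (len 4), cursors c1@2 c2@3 c3@4, authorship ....
After op 2 (move_right): buffer="fsvw" (len 4), cursors c1@3 c2@4 c3@4, authorship ....
After op 3 (insert('p')): buffer="fsvpwpp" (len 7), cursors c1@4 c2@7 c3@7, authorship ...1.23
After op 4 (insert('b')): buffer="fsvpbwppbb" (len 10), cursors c1@5 c2@10 c3@10, authorship ...11.2323

Answer: 5 10 10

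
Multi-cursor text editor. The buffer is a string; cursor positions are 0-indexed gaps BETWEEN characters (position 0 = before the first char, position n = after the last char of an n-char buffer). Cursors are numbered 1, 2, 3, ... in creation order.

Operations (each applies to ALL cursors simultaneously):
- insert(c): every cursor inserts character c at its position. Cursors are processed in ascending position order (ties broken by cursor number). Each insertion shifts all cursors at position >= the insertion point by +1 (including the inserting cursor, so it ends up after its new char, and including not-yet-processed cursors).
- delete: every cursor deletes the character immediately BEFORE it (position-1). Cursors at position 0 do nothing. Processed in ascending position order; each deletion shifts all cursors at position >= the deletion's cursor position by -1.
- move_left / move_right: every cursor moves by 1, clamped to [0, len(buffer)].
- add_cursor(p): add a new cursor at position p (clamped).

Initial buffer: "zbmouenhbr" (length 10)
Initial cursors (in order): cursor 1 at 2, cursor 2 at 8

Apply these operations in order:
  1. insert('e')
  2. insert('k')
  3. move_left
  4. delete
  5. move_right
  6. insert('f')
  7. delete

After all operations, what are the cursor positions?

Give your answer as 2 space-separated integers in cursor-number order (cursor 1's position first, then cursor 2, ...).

After op 1 (insert('e')): buffer="zbemouenhebr" (len 12), cursors c1@3 c2@10, authorship ..1......2..
After op 2 (insert('k')): buffer="zbekmouenhekbr" (len 14), cursors c1@4 c2@12, authorship ..11......22..
After op 3 (move_left): buffer="zbekmouenhekbr" (len 14), cursors c1@3 c2@11, authorship ..11......22..
After op 4 (delete): buffer="zbkmouenhkbr" (len 12), cursors c1@2 c2@9, authorship ..1......2..
After op 5 (move_right): buffer="zbkmouenhkbr" (len 12), cursors c1@3 c2@10, authorship ..1......2..
After op 6 (insert('f')): buffer="zbkfmouenhkfbr" (len 14), cursors c1@4 c2@12, authorship ..11......22..
After op 7 (delete): buffer="zbkmouenhkbr" (len 12), cursors c1@3 c2@10, authorship ..1......2..

Answer: 3 10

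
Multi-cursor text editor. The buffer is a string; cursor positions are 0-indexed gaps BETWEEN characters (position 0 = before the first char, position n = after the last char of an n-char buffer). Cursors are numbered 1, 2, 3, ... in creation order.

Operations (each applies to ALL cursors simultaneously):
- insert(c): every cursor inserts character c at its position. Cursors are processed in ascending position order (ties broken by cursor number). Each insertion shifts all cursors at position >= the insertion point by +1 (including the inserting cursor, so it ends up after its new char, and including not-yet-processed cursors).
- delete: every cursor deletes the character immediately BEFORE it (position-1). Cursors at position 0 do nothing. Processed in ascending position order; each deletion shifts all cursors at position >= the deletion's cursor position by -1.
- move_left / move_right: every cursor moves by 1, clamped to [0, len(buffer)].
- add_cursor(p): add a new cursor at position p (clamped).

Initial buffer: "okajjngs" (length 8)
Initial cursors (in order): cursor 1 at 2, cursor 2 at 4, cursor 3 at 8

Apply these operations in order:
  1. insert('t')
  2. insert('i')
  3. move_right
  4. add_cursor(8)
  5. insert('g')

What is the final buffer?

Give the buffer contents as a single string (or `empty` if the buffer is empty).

Answer: oktiagjtigjgngstig

Derivation:
After op 1 (insert('t')): buffer="oktajtjngst" (len 11), cursors c1@3 c2@6 c3@11, authorship ..1..2....3
After op 2 (insert('i')): buffer="oktiajtijngsti" (len 14), cursors c1@4 c2@8 c3@14, authorship ..11..22....33
After op 3 (move_right): buffer="oktiajtijngsti" (len 14), cursors c1@5 c2@9 c3@14, authorship ..11..22....33
After op 4 (add_cursor(8)): buffer="oktiajtijngsti" (len 14), cursors c1@5 c4@8 c2@9 c3@14, authorship ..11..22....33
After op 5 (insert('g')): buffer="oktiagjtigjgngstig" (len 18), cursors c1@6 c4@10 c2@12 c3@18, authorship ..11.1.224.2...333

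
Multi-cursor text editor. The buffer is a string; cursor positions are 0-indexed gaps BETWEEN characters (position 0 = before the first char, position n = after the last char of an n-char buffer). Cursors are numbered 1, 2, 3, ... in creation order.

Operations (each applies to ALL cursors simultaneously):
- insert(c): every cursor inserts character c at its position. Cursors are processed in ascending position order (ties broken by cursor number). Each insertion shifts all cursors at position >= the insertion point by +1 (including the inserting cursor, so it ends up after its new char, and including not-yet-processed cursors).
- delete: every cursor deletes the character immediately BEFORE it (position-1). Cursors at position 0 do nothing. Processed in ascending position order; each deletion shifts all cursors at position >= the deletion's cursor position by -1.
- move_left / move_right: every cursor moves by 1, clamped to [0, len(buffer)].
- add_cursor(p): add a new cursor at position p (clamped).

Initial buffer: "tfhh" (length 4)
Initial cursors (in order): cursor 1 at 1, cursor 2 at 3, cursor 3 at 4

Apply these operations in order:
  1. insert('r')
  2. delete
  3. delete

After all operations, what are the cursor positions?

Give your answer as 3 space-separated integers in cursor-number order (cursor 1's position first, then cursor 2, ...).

Answer: 0 1 1

Derivation:
After op 1 (insert('r')): buffer="trfhrhr" (len 7), cursors c1@2 c2@5 c3@7, authorship .1..2.3
After op 2 (delete): buffer="tfhh" (len 4), cursors c1@1 c2@3 c3@4, authorship ....
After op 3 (delete): buffer="f" (len 1), cursors c1@0 c2@1 c3@1, authorship .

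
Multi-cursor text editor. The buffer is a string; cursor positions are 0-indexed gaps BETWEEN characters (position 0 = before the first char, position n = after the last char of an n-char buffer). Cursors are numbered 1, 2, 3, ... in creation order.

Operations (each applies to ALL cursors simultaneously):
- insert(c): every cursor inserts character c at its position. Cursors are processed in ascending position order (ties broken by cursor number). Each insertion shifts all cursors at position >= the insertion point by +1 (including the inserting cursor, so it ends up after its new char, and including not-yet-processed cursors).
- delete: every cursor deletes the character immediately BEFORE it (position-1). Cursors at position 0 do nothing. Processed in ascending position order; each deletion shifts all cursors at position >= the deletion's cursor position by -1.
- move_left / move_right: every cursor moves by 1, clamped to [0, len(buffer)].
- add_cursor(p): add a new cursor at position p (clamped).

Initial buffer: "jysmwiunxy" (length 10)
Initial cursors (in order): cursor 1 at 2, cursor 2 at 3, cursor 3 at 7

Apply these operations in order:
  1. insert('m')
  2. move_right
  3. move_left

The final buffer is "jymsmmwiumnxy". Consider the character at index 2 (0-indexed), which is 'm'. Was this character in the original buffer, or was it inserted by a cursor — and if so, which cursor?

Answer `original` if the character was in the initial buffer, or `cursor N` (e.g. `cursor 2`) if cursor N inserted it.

After op 1 (insert('m')): buffer="jymsmmwiumnxy" (len 13), cursors c1@3 c2@5 c3@10, authorship ..1.2....3...
After op 2 (move_right): buffer="jymsmmwiumnxy" (len 13), cursors c1@4 c2@6 c3@11, authorship ..1.2....3...
After op 3 (move_left): buffer="jymsmmwiumnxy" (len 13), cursors c1@3 c2@5 c3@10, authorship ..1.2....3...
Authorship (.=original, N=cursor N): . . 1 . 2 . . . . 3 . . .
Index 2: author = 1

Answer: cursor 1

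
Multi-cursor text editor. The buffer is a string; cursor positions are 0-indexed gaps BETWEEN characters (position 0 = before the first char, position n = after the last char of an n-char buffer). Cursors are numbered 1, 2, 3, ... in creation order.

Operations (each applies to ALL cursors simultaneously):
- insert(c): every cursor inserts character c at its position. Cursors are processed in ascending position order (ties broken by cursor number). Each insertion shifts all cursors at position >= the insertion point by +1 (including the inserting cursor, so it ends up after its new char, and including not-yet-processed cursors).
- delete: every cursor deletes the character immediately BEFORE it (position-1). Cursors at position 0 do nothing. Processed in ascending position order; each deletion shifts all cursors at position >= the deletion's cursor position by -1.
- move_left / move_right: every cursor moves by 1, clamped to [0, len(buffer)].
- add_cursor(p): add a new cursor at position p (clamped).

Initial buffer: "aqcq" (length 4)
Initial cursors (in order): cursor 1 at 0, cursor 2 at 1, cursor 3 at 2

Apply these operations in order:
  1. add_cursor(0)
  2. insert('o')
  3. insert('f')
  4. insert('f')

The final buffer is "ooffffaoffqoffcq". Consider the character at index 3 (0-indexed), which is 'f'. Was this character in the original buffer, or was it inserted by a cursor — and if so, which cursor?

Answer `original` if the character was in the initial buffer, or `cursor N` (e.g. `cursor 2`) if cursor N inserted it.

Answer: cursor 4

Derivation:
After op 1 (add_cursor(0)): buffer="aqcq" (len 4), cursors c1@0 c4@0 c2@1 c3@2, authorship ....
After op 2 (insert('o')): buffer="ooaoqocq" (len 8), cursors c1@2 c4@2 c2@4 c3@6, authorship 14.2.3..
After op 3 (insert('f')): buffer="ooffaofqofcq" (len 12), cursors c1@4 c4@4 c2@7 c3@10, authorship 1414.22.33..
After op 4 (insert('f')): buffer="ooffffaoffqoffcq" (len 16), cursors c1@6 c4@6 c2@10 c3@14, authorship 141414.222.333..
Authorship (.=original, N=cursor N): 1 4 1 4 1 4 . 2 2 2 . 3 3 3 . .
Index 3: author = 4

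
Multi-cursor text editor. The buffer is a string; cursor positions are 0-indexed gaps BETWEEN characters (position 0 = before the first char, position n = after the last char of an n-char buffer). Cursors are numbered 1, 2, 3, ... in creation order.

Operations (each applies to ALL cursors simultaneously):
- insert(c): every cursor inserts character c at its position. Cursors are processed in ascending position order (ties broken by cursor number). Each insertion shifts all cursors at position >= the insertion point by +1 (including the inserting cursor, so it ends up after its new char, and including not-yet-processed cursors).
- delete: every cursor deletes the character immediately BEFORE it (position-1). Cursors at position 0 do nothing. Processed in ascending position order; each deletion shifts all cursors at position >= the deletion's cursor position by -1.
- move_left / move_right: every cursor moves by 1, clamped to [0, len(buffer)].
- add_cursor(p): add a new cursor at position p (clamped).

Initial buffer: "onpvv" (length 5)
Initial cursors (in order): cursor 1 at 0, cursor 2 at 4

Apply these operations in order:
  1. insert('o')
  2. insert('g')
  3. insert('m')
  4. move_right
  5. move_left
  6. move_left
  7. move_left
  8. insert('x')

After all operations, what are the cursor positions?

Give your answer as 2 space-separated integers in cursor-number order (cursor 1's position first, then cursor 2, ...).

After op 1 (insert('o')): buffer="oonpvov" (len 7), cursors c1@1 c2@6, authorship 1....2.
After op 2 (insert('g')): buffer="ogonpvogv" (len 9), cursors c1@2 c2@8, authorship 11....22.
After op 3 (insert('m')): buffer="ogmonpvogmv" (len 11), cursors c1@3 c2@10, authorship 111....222.
After op 4 (move_right): buffer="ogmonpvogmv" (len 11), cursors c1@4 c2@11, authorship 111....222.
After op 5 (move_left): buffer="ogmonpvogmv" (len 11), cursors c1@3 c2@10, authorship 111....222.
After op 6 (move_left): buffer="ogmonpvogmv" (len 11), cursors c1@2 c2@9, authorship 111....222.
After op 7 (move_left): buffer="ogmonpvogmv" (len 11), cursors c1@1 c2@8, authorship 111....222.
After op 8 (insert('x')): buffer="oxgmonpvoxgmv" (len 13), cursors c1@2 c2@10, authorship 1111....2222.

Answer: 2 10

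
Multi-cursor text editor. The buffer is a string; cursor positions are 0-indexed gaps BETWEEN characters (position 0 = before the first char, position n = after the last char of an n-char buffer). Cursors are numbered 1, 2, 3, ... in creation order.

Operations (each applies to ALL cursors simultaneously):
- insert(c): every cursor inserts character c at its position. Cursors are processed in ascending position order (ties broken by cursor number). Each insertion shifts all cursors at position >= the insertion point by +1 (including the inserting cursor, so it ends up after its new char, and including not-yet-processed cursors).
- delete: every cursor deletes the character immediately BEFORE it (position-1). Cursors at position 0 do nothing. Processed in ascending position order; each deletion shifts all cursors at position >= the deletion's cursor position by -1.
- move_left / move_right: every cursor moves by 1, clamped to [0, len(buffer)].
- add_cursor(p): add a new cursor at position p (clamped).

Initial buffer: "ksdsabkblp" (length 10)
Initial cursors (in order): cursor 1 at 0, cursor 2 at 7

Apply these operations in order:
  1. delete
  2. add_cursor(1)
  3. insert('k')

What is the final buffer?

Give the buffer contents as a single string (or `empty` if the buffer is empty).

After op 1 (delete): buffer="ksdsabblp" (len 9), cursors c1@0 c2@6, authorship .........
After op 2 (add_cursor(1)): buffer="ksdsabblp" (len 9), cursors c1@0 c3@1 c2@6, authorship .........
After op 3 (insert('k')): buffer="kkksdsabkblp" (len 12), cursors c1@1 c3@3 c2@9, authorship 1.3.....2...

Answer: kkksdsabkblp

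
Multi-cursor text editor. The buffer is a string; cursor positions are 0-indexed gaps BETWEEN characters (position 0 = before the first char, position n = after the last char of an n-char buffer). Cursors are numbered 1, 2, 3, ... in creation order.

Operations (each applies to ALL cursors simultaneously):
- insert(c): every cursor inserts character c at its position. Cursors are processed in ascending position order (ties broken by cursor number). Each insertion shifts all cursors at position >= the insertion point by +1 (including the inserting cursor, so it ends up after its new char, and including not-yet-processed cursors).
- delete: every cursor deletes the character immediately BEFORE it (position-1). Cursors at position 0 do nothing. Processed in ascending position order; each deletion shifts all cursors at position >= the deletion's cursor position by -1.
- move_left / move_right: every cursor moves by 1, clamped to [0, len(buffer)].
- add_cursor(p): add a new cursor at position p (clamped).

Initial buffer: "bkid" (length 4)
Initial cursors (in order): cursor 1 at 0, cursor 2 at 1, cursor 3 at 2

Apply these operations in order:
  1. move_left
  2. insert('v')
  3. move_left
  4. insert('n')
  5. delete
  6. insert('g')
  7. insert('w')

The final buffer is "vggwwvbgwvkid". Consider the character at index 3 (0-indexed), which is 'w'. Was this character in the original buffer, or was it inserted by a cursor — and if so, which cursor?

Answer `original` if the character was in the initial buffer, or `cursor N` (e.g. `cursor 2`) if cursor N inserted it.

Answer: cursor 1

Derivation:
After op 1 (move_left): buffer="bkid" (len 4), cursors c1@0 c2@0 c3@1, authorship ....
After op 2 (insert('v')): buffer="vvbvkid" (len 7), cursors c1@2 c2@2 c3@4, authorship 12.3...
After op 3 (move_left): buffer="vvbvkid" (len 7), cursors c1@1 c2@1 c3@3, authorship 12.3...
After op 4 (insert('n')): buffer="vnnvbnvkid" (len 10), cursors c1@3 c2@3 c3@6, authorship 1122.33...
After op 5 (delete): buffer="vvbvkid" (len 7), cursors c1@1 c2@1 c3@3, authorship 12.3...
After op 6 (insert('g')): buffer="vggvbgvkid" (len 10), cursors c1@3 c2@3 c3@6, authorship 1122.33...
After op 7 (insert('w')): buffer="vggwwvbgwvkid" (len 13), cursors c1@5 c2@5 c3@9, authorship 112122.333...
Authorship (.=original, N=cursor N): 1 1 2 1 2 2 . 3 3 3 . . .
Index 3: author = 1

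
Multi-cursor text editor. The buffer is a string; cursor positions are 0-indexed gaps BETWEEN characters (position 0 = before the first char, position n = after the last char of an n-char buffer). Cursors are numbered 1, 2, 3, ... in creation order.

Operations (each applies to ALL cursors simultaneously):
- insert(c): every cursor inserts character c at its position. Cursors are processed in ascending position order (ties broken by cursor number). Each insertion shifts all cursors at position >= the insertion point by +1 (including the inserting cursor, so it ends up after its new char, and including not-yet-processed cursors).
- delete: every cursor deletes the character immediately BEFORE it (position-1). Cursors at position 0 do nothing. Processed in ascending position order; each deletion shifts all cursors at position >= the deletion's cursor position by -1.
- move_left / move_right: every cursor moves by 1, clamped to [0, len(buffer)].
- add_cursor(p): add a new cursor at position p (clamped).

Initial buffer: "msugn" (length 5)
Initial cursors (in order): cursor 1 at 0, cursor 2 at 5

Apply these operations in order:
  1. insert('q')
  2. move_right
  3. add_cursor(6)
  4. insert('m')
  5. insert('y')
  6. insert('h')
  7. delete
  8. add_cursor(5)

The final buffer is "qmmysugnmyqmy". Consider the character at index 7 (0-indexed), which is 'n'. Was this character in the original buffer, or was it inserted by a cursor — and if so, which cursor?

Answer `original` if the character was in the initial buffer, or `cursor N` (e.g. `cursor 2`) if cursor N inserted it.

After op 1 (insert('q')): buffer="qmsugnq" (len 7), cursors c1@1 c2@7, authorship 1.....2
After op 2 (move_right): buffer="qmsugnq" (len 7), cursors c1@2 c2@7, authorship 1.....2
After op 3 (add_cursor(6)): buffer="qmsugnq" (len 7), cursors c1@2 c3@6 c2@7, authorship 1.....2
After op 4 (insert('m')): buffer="qmmsugnmqm" (len 10), cursors c1@3 c3@8 c2@10, authorship 1.1....322
After op 5 (insert('y')): buffer="qmmysugnmyqmy" (len 13), cursors c1@4 c3@10 c2@13, authorship 1.11....33222
After op 6 (insert('h')): buffer="qmmyhsugnmyhqmyh" (len 16), cursors c1@5 c3@12 c2@16, authorship 1.111....3332222
After op 7 (delete): buffer="qmmysugnmyqmy" (len 13), cursors c1@4 c3@10 c2@13, authorship 1.11....33222
After op 8 (add_cursor(5)): buffer="qmmysugnmyqmy" (len 13), cursors c1@4 c4@5 c3@10 c2@13, authorship 1.11....33222
Authorship (.=original, N=cursor N): 1 . 1 1 . . . . 3 3 2 2 2
Index 7: author = original

Answer: original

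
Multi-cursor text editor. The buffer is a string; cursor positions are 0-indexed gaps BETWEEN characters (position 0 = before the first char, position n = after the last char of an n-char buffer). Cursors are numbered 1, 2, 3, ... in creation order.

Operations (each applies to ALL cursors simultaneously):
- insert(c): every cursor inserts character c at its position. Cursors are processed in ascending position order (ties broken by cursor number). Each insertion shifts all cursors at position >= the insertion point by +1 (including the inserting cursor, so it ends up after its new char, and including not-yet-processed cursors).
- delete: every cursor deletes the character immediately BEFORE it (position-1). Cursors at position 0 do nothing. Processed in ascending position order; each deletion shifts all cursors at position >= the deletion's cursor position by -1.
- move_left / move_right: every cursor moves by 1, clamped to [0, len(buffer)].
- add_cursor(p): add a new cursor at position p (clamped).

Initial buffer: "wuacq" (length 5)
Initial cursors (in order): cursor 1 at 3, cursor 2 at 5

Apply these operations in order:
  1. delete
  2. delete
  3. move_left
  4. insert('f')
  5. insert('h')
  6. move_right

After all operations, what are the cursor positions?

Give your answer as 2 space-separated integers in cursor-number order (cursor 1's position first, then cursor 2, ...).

After op 1 (delete): buffer="wuc" (len 3), cursors c1@2 c2@3, authorship ...
After op 2 (delete): buffer="w" (len 1), cursors c1@1 c2@1, authorship .
After op 3 (move_left): buffer="w" (len 1), cursors c1@0 c2@0, authorship .
After op 4 (insert('f')): buffer="ffw" (len 3), cursors c1@2 c2@2, authorship 12.
After op 5 (insert('h')): buffer="ffhhw" (len 5), cursors c1@4 c2@4, authorship 1212.
After op 6 (move_right): buffer="ffhhw" (len 5), cursors c1@5 c2@5, authorship 1212.

Answer: 5 5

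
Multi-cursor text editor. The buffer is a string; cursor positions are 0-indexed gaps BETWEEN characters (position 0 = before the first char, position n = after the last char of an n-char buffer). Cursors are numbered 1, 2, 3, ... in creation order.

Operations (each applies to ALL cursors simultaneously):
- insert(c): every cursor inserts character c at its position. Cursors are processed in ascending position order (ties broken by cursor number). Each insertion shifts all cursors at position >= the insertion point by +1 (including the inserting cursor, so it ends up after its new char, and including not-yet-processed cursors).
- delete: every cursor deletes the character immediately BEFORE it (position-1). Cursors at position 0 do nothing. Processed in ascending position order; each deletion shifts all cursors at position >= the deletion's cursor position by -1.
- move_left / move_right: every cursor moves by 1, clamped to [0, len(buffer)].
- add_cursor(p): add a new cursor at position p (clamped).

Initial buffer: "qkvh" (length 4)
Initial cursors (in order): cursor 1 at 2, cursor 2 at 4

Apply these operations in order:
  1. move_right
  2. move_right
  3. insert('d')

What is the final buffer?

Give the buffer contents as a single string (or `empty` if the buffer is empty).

Answer: qkvhdd

Derivation:
After op 1 (move_right): buffer="qkvh" (len 4), cursors c1@3 c2@4, authorship ....
After op 2 (move_right): buffer="qkvh" (len 4), cursors c1@4 c2@4, authorship ....
After op 3 (insert('d')): buffer="qkvhdd" (len 6), cursors c1@6 c2@6, authorship ....12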